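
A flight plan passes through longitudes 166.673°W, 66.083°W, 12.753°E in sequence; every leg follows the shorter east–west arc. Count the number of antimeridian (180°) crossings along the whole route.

0

Leg 1: -166.673° → -66.083°, shortest Δλ = 100.59° (east) — does not cross 180°.
Leg 2: -66.083° → +12.753°, shortest Δλ = 78.836° (east) — does not cross 180°.
Total crossings: 0.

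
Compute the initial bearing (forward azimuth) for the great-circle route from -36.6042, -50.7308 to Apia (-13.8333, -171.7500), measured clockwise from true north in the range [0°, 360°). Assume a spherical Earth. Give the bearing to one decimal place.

Δλ = -171.7500 − -50.7308 = -121.0192°.
θ = atan2( sin Δλ · cos φ₂ , cos φ₁ · sin φ₂ − sin φ₁ · cos φ₂ · cos Δλ )
  = atan2(-0.83214, -0.49031) = -120.507° → normalised to [0°, 360°): 239.493°.

239.5°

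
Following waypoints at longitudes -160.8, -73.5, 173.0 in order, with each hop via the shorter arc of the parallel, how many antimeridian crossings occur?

Leg 1: -160.8° → -73.5°, shortest Δλ = 87.3° (east) — does not cross 180°.
Leg 2: -73.5° → +173.0°, shortest Δλ = -113.5° (west) — crosses 180°.
Total crossings: 1.

1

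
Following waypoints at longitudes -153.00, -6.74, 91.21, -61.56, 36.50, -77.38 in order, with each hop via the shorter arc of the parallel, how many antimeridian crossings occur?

0

Leg 1: -153.00° → -6.74°, shortest Δλ = 146.26° (east) — does not cross 180°.
Leg 2: -6.74° → +91.21°, shortest Δλ = 97.95° (east) — does not cross 180°.
Leg 3: +91.21° → -61.56°, shortest Δλ = -152.77° (west) — does not cross 180°.
Leg 4: -61.56° → +36.50°, shortest Δλ = 98.06° (east) — does not cross 180°.
Leg 5: +36.50° → -77.38°, shortest Δλ = -113.88° (west) — does not cross 180°.
Total crossings: 0.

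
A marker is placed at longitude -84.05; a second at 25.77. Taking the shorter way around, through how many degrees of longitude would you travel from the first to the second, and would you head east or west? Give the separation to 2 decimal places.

Raw difference: 25.77 − -84.05 = 109.82°.
Normalise into (−180°, 180°]: 109.82° stays 109.82°.
Positive ⇒ the second point lies to the east; separation 109.82°.

109.82° east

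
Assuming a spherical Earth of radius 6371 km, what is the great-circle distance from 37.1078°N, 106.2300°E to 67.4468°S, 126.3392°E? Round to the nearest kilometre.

Δλ = 126.3392 − 106.2300 = 20.1092°.
Δφ = -67.4468 − 37.1078 = -104.5546°.
a = sin²(Δφ/2) + cos φ₁ · cos φ₂ · sin²(Δλ/2) = 0.634974.
c = 2·atan2(√a, √(1−a)) = 1.84414 rad → d = 6371·c ≈ 11748.99 km.

11749 km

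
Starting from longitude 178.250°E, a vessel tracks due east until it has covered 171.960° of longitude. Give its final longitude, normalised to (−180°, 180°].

9.790°W

Start at +178.250°; shift +171.960° → +350.210°.
+350.210° lies outside (−180°, 180°]; subtract 360° → -9.790°.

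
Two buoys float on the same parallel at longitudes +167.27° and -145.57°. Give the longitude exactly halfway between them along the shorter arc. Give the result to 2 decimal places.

-169.15°

Signed shortest Δλ from +167.27° to -145.57° is +47.16°.
Midpoint longitude = +167.27° + (+47.16°)/2 = +167.27° + 23.58° = +190.85°.
Normalise into (−180°, 180°]: -169.15°.
(The naïve average (+167.27 + -145.57)/2 = 10.85° is on the wrong side of the globe.)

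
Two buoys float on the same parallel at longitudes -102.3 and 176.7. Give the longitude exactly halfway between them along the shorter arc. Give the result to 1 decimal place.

Signed shortest Δλ from -102.3° to +176.7° is -81.0°.
Midpoint longitude = -102.3° + (-81.0°)/2 = -102.3° − 40.5° = -142.8°.
(The naïve average (-102.3 + +176.7)/2 = 37.2° is on the wrong side of the globe.)

-142.8°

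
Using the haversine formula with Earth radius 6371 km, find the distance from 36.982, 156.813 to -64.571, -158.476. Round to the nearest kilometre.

11946 km

Δλ = -158.476 − 156.813 = -315.289°; wrapped into (−180°, 180°]: 44.711°.
Δφ = -64.571 − 36.982 = -101.553°.
a = sin²(Δφ/2) + cos φ₁ · cos φ₂ · sin²(Δλ/2) = 0.649760.
c = 2·atan2(√a, √(1−a)) = 1.87498 rad → d = 6371·c ≈ 11945.53 km.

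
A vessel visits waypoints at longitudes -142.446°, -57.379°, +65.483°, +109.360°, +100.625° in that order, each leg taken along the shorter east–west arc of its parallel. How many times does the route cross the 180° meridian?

Leg 1: -142.446° → -57.379°, shortest Δλ = 85.067° (east) — does not cross 180°.
Leg 2: -57.379° → +65.483°, shortest Δλ = 122.862° (east) — does not cross 180°.
Leg 3: +65.483° → +109.360°, shortest Δλ = 43.877° (east) — does not cross 180°.
Leg 4: +109.360° → +100.625°, shortest Δλ = -8.735° (west) — does not cross 180°.
Total crossings: 0.

0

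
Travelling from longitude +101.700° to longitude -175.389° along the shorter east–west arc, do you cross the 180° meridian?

Naïve |-175.389 − 101.700| = 277.089° > 180°, so the shorter arc goes the other way round — across 180°.
Signed shortest Δλ = ((-175.389 − 101.700 + 180) mod 360) − 180 = 82.911°.
Going east by 82.911° from +101.700° passes through 180° before reaching -175.389°.

Yes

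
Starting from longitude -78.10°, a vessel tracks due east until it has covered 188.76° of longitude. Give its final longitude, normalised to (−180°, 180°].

+110.66°

Start at -78.10°; shift +188.76° → +110.66°.
+110.66° already lies in (−180°, 180°].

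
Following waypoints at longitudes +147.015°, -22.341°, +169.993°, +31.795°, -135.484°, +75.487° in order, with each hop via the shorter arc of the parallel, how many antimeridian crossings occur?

2

Leg 1: +147.015° → -22.341°, shortest Δλ = -169.356° (west) — does not cross 180°.
Leg 2: -22.341° → +169.993°, shortest Δλ = -167.666° (west) — crosses 180°.
Leg 3: +169.993° → +31.795°, shortest Δλ = -138.198° (west) — does not cross 180°.
Leg 4: +31.795° → -135.484°, shortest Δλ = -167.279° (west) — does not cross 180°.
Leg 5: -135.484° → +75.487°, shortest Δλ = -149.029° (west) — crosses 180°.
Total crossings: 2.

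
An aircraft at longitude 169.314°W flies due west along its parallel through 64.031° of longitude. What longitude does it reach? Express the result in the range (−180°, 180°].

Start at -169.314°; shift −64.031° → -233.345°.
-233.345° lies outside (−180°, 180°]; add 360° → +126.655°.

126.655°E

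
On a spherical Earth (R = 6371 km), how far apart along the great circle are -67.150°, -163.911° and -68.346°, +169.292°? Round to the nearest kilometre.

Δλ = 169.292 − -163.911 = 333.203°; wrapped into (−180°, 180°]: -26.797°.
Δφ = -68.346 − -67.150 = -1.196°.
a = sin²(Δφ/2) + cos φ₁ · cos φ₂ · sin²(Δλ/2) = 0.007803.
c = 2·atan2(√a, √(1−a)) = 0.17690 rad → d = 6371·c ≈ 1127.02 km.

1127 km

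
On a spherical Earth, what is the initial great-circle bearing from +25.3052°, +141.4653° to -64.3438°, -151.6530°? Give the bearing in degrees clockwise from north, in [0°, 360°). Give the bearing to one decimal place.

Δλ = -151.6530 − 141.4653 = -293.1183°; wrapped into (−180°, 180°]: 66.8817°.
θ = atan2( sin Δλ · cos φ₂ , cos φ₁ · sin φ₂ − sin φ₁ · cos φ₂ · cos Δλ )
  = atan2(0.39820, -0.88758) = 155.837° → normalised to [0°, 360°): 155.837°.

155.8°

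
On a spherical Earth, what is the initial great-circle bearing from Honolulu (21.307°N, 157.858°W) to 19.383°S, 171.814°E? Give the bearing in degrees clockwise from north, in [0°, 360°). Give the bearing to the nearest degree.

Δλ = 171.814 − -157.858 = 329.672°; wrapped into (−180°, 180°]: -30.328°.
θ = atan2( sin Δλ · cos φ₂ , cos φ₁ · sin φ₂ − sin φ₁ · cos φ₂ · cos Δλ )
  = atan2(-0.47633, -0.60506) = -141.789° → normalised to [0°, 360°): 218.211°.

218°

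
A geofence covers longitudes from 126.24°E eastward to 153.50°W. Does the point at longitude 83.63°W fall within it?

Band width going east from +126.24° to -153.50°: ((-153.50 − 126.24) mod 360) = 80.26°.
Offset of -83.63° east of the west edge: ((-83.63 − 126.24) mod 360) = 150.13°.
150.13° > 80.26° ⇒ outside.

No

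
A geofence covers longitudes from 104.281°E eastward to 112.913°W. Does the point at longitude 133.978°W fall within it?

Band width going east from +104.281° to -112.913°: ((-112.913 − 104.281) mod 360) = 142.806°.
Offset of -133.978° east of the west edge: ((-133.978 − 104.281) mod 360) = 121.741°.
121.741° ≤ 142.806° ⇒ inside.

Yes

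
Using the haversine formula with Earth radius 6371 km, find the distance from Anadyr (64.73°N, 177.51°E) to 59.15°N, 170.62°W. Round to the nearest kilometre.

875 km

Δλ = -170.62 − 177.51 = -348.13°; wrapped into (−180°, 180°]: 11.87°.
Δφ = 59.15 − 64.73 = -5.58°.
a = sin²(Δφ/2) + cos φ₁ · cos φ₂ · sin²(Δλ/2) = 0.004710.
c = 2·atan2(√a, √(1−a)) = 0.13736 rad → d = 6371·c ≈ 875.14 km.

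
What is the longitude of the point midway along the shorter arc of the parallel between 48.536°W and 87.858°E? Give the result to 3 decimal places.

19.661°E

Signed shortest Δλ from -48.536° to +87.858° is +136.394°.
Midpoint longitude = -48.536° + (+136.394°)/2 = -48.536° + 68.197° = +19.661°.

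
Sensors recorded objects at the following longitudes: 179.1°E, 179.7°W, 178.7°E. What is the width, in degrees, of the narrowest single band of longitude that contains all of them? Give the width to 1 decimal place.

1.6°

Sort the longitudes: -179.7°, +178.7°, +179.1°.
Eastward gaps between consecutive values (wrapping around): 358.4°, 0.4°, 1.2°.
Largest gap = 358.4° ⇒ minimal covering band is its complement: 360° − 358.4° = 1.6°.
Band runs from +178.7° eastward to -179.7°, crossing the antimeridian.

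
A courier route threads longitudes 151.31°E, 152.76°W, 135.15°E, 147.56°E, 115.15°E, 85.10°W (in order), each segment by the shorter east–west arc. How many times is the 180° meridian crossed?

3

Leg 1: +151.31° → -152.76°, shortest Δλ = 55.93° (east) — crosses 180°.
Leg 2: -152.76° → +135.15°, shortest Δλ = -72.09° (west) — crosses 180°.
Leg 3: +135.15° → +147.56°, shortest Δλ = 12.41° (east) — does not cross 180°.
Leg 4: +147.56° → +115.15°, shortest Δλ = -32.41° (west) — does not cross 180°.
Leg 5: +115.15° → -85.10°, shortest Δλ = 159.75° (east) — crosses 180°.
Total crossings: 3.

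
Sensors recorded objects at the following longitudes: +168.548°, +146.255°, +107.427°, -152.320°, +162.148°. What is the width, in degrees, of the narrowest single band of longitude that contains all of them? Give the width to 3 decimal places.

Sort the longitudes: -152.320°, +107.427°, +146.255°, +162.148°, +168.548°.
Eastward gaps between consecutive values (wrapping around): 259.747°, 38.828°, 15.893°, 6.400°, 39.132°.
Largest gap = 259.747° ⇒ minimal covering band is its complement: 360° − 259.747° = 100.253°.
Band runs from +107.427° eastward to -152.320°, crossing the antimeridian.

100.253°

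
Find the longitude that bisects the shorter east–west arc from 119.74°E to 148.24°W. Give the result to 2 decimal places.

Signed shortest Δλ from +119.74° to -148.24° is +92.02°.
Midpoint longitude = +119.74° + (+92.02°)/2 = +119.74° + 46.01° = +165.75°.
(The naïve average (+119.74 + -148.24)/2 = -14.25° is on the wrong side of the globe.)

165.75°E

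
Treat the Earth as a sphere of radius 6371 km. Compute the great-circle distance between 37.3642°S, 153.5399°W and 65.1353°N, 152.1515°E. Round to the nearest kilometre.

Δλ = 152.1515 − -153.5399 = 305.6914°; wrapped into (−180°, 180°]: -54.3086°.
Δφ = 65.1353 − -37.3642 = 102.4995°.
a = sin²(Δφ/2) + cos φ₁ · cos φ₂ · sin²(Δλ/2) = 0.677825.
c = 2·atan2(√a, √(1−a)) = 1.93440 rad → d = 6371·c ≈ 12324.09 km.

12324 km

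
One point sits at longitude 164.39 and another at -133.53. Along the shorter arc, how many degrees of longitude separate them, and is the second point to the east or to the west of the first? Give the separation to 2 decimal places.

62.08° east

Raw difference: -133.53 − 164.39 = -297.92°.
Normalise into (−180°, 180°]: -297.92° + 360° = 62.08°.
Positive ⇒ the second point lies to the east; separation 62.08°.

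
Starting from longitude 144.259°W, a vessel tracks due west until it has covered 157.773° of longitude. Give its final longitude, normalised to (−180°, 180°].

57.968°E

Start at -144.259°; shift −157.773° → -302.032°.
-302.032° lies outside (−180°, 180°]; add 360° → +57.968°.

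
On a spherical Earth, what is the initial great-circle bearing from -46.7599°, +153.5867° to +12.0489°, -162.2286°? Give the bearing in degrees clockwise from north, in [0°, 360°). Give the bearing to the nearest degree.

Δλ = -162.2286 − 153.5867 = -315.8153°; wrapped into (−180°, 180°]: 44.1847°.
θ = atan2( sin Δλ · cos φ₂ , cos φ₁ · sin φ₂ − sin φ₁ · cos φ₂ · cos Δλ )
  = atan2(0.68162, 0.65389) = 46.189° → normalised to [0°, 360°): 46.189°.

46°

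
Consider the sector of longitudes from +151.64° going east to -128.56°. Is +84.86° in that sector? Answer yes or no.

No

Band width going east from +151.64° to -128.56°: ((-128.56 − 151.64) mod 360) = 79.80°.
Offset of +84.86° east of the west edge: ((84.86 − 151.64) mod 360) = 293.22°.
293.22° > 79.80° ⇒ outside.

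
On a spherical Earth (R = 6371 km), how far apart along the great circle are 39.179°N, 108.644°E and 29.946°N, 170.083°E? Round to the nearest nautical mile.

Δλ = 170.083 − 108.644 = 61.439°.
Δφ = 29.946 − 39.179 = -9.233°.
a = sin²(Δφ/2) + cos φ₁ · cos φ₂ · sin²(Δλ/2) = 0.181757.
c = 2·atan2(√a, √(1−a)) = 0.88086 rad → d = 6371·c ≈ 5611.97 km ≈ 3030.22 nmi.

3030 nmi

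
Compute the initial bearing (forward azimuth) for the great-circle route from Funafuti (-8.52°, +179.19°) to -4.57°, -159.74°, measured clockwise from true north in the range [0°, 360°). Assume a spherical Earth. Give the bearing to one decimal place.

Δλ = -159.74 − 179.19 = -338.93°; wrapped into (−180°, 180°]: 21.07°.
θ = atan2( sin Δλ · cos φ₂ , cos φ₁ · sin φ₂ − sin φ₁ · cos φ₂ · cos Δλ )
  = atan2(0.35837, 0.05901) = 80.649° → normalised to [0°, 360°): 80.649°.

80.6°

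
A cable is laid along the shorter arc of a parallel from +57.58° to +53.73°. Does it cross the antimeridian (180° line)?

Signed shortest Δλ = ((53.73 − 57.58 + 180) mod 360) − 180 = -3.85°.
Going west by 3.85° from +57.58° reaches +53.73° without touching 180°.

No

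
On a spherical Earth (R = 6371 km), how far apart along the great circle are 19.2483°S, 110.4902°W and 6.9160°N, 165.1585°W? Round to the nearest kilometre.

6655 km

Δλ = -165.1585 − -110.4902 = -54.6683°.
Δφ = 6.9160 − -19.2483 = 26.1643°.
a = sin²(Δφ/2) + cos φ₁ · cos φ₂ · sin²(Δλ/2) = 0.248844.
c = 2·atan2(√a, √(1−a)) = 1.04453 rad → d = 6371·c ≈ 6654.67 km.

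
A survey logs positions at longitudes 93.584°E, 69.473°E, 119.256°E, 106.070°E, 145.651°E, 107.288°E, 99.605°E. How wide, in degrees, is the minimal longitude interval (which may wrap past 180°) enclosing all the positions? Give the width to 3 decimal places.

76.178°

Sort the longitudes: +69.473°, +93.584°, +99.605°, +106.070°, +107.288°, +119.256°, +145.651°.
Eastward gaps between consecutive values (wrapping around): 24.111°, 6.021°, 6.465°, 1.218°, 11.968°, 26.395°, 283.822°.
Largest gap = 283.822° ⇒ minimal covering band is its complement: 360° − 283.822° = 76.178°.
Band runs from +69.473° eastward to +145.651°.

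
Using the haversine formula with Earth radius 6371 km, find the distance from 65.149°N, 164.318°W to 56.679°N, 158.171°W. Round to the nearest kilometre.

Δλ = -158.171 − -164.318 = 6.147°.
Δφ = 56.679 − 65.149 = -8.470°.
a = sin²(Δφ/2) + cos φ₁ · cos φ₂ · sin²(Δλ/2) = 0.006117.
c = 2·atan2(√a, √(1−a)) = 0.15658 rad → d = 6371·c ≈ 997.60 km.

998 km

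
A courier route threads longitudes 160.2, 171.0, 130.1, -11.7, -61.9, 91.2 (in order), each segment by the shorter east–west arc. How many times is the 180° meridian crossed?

0

Leg 1: +160.2° → +171.0°, shortest Δλ = 10.8° (east) — does not cross 180°.
Leg 2: +171.0° → +130.1°, shortest Δλ = -40.9° (west) — does not cross 180°.
Leg 3: +130.1° → -11.7°, shortest Δλ = -141.8° (west) — does not cross 180°.
Leg 4: -11.7° → -61.9°, shortest Δλ = -50.2° (west) — does not cross 180°.
Leg 5: -61.9° → +91.2°, shortest Δλ = 153.1° (east) — does not cross 180°.
Total crossings: 0.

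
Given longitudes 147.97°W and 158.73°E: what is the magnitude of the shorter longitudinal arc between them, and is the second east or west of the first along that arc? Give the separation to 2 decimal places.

Raw difference: 158.73 − -147.97 = 306.7°.
Normalise into (−180°, 180°]: 306.7° − 360° = -53.3°.
Negative ⇒ the second point lies to the west; separation 53.30°.

53.30° west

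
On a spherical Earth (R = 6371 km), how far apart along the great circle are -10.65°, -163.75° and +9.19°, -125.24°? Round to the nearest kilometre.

4797 km

Δλ = -125.24 − -163.75 = 38.51°.
Δφ = 9.19 − -10.65 = 19.84°.
a = sin²(Δφ/2) + cos φ₁ · cos φ₂ · sin²(Δλ/2) = 0.135183.
c = 2·atan2(√a, √(1−a)) = 0.75301 rad → d = 6371·c ≈ 4797.43 km.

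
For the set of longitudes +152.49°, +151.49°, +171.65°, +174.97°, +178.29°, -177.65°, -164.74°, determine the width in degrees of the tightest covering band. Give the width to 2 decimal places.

43.77°

Sort the longitudes: -177.65°, -164.74°, +151.49°, +152.49°, +171.65°, +174.97°, +178.29°.
Eastward gaps between consecutive values (wrapping around): 12.91°, 316.23°, 1.00°, 19.16°, 3.32°, 3.32°, 4.06°.
Largest gap = 316.23° ⇒ minimal covering band is its complement: 360° − 316.23° = 43.77°.
Band runs from +151.49° eastward to -164.74°, crossing the antimeridian.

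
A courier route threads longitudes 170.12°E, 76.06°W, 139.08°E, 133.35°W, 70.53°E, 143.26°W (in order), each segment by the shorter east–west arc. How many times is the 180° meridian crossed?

Leg 1: +170.12° → -76.06°, shortest Δλ = 113.82° (east) — crosses 180°.
Leg 2: -76.06° → +139.08°, shortest Δλ = -144.86° (west) — crosses 180°.
Leg 3: +139.08° → -133.35°, shortest Δλ = 87.57° (east) — crosses 180°.
Leg 4: -133.35° → +70.53°, shortest Δλ = -156.12° (west) — crosses 180°.
Leg 5: +70.53° → -143.26°, shortest Δλ = 146.21° (east) — crosses 180°.
Total crossings: 5.

5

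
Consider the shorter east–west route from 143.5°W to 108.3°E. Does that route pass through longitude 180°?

Yes

Naïve |108.3 − -143.5| = 251.8° > 180°, so the shorter arc goes the other way round — across 180°.
Signed shortest Δλ = ((108.3 − -143.5 + 180) mod 360) − 180 = -108.2°.
Going west by 108.2° from -143.5° passes through 180° before reaching +108.3°.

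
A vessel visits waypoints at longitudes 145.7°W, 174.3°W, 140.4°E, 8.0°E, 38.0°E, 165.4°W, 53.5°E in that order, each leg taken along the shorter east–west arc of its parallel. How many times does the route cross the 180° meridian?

3

Leg 1: -145.7° → -174.3°, shortest Δλ = -28.6° (west) — does not cross 180°.
Leg 2: -174.3° → +140.4°, shortest Δλ = -45.3° (west) — crosses 180°.
Leg 3: +140.4° → +8.0°, shortest Δλ = -132.4° (west) — does not cross 180°.
Leg 4: +8.0° → +38.0°, shortest Δλ = 30.0° (east) — does not cross 180°.
Leg 5: +38.0° → -165.4°, shortest Δλ = 156.6° (east) — crosses 180°.
Leg 6: -165.4° → +53.5°, shortest Δλ = -141.1° (west) — crosses 180°.
Total crossings: 3.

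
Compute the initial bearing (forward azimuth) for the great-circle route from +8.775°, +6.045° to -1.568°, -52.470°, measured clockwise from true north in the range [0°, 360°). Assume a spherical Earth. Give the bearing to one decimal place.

Δλ = -52.470 − 6.045 = -58.515°.
θ = atan2( sin Δλ · cos φ₂ , cos φ₁ · sin φ₂ − sin φ₁ · cos φ₂ · cos Δλ )
  = atan2(-0.85246, -0.10669) = -97.134° → normalised to [0°, 360°): 262.866°.

262.9°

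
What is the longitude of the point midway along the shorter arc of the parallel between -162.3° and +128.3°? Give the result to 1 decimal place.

+163.0°

Signed shortest Δλ from -162.3° to +128.3° is -69.4°.
Midpoint longitude = -162.3° + (-69.4°)/2 = -162.3° − 34.7° = -197.0°.
Normalise into (−180°, 180°]: +163.0°.
(The naïve average (-162.3 + +128.3)/2 = -17.0° is on the wrong side of the globe.)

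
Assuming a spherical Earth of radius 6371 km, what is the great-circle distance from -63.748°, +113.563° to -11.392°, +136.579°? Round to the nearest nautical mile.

3291 nmi

Δλ = 136.579 − 113.563 = 23.016°.
Δφ = -11.392 − -63.748 = 52.356°.
a = sin²(Δφ/2) + cos φ₁ · cos φ₂ · sin²(Δλ/2) = 0.211882.
c = 2·atan2(√a, √(1−a)) = 0.95668 rad → d = 6371·c ≈ 6095.01 km ≈ 3291.04 nmi.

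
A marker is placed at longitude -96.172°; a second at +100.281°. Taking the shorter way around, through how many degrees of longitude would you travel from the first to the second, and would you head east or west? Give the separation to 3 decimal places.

Raw difference: 100.281 − -96.172 = 196.453°.
Normalise into (−180°, 180°]: 196.453° − 360° = -163.547°.
Negative ⇒ the second point lies to the west; separation 163.547°.

163.547° west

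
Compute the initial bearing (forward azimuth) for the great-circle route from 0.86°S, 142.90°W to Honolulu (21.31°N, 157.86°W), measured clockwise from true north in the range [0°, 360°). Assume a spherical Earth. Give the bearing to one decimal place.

327.5°

Δλ = -157.86 − -142.90 = -14.96°.
θ = atan2( sin Δλ · cos φ₂ , cos φ₁ · sin φ₂ − sin φ₁ · cos φ₂ · cos Δλ )
  = atan2(-0.24049, 0.37688) = -32.543° → normalised to [0°, 360°): 327.457°.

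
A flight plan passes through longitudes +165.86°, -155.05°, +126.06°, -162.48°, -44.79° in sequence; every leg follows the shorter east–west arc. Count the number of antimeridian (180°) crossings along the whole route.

3

Leg 1: +165.86° → -155.05°, shortest Δλ = 39.09° (east) — crosses 180°.
Leg 2: -155.05° → +126.06°, shortest Δλ = -78.89° (west) — crosses 180°.
Leg 3: +126.06° → -162.48°, shortest Δλ = 71.46° (east) — crosses 180°.
Leg 4: -162.48° → -44.79°, shortest Δλ = 117.69° (east) — does not cross 180°.
Total crossings: 3.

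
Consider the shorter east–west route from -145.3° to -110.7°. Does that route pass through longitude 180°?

No

Signed shortest Δλ = ((-110.7 − -145.3 + 180) mod 360) − 180 = 34.6°.
Going east by 34.6° from -145.3° reaches -110.7° without touching 180°.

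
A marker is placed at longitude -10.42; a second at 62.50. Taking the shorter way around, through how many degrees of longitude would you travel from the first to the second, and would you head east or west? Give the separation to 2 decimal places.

Raw difference: 62.50 − -10.42 = 72.92°.
Normalise into (−180°, 180°]: 72.92° stays 72.92°.
Positive ⇒ the second point lies to the east; separation 72.92°.

72.92° east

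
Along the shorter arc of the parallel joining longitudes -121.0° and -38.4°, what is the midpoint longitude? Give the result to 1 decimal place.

Signed shortest Δλ from -121.0° to -38.4° is +82.6°.
Midpoint longitude = -121.0° + (+82.6°)/2 = -121.0° + 41.3° = -79.7°.

-79.7°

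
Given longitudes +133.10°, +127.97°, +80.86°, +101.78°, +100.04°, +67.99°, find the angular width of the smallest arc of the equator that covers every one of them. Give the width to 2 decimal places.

Sort the longitudes: +67.99°, +80.86°, +100.04°, +101.78°, +127.97°, +133.10°.
Eastward gaps between consecutive values (wrapping around): 12.87°, 19.18°, 1.74°, 26.19°, 5.13°, 294.89°.
Largest gap = 294.89° ⇒ minimal covering band is its complement: 360° − 294.89° = 65.11°.
Band runs from +67.99° eastward to +133.10°.

65.11°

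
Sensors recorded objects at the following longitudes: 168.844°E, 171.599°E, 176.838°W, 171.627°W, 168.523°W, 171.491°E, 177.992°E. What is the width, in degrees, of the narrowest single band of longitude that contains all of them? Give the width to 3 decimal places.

Sort the longitudes: -176.838°, -171.627°, -168.523°, +168.844°, +171.491°, +171.599°, +177.992°.
Eastward gaps between consecutive values (wrapping around): 5.211°, 3.104°, 337.367°, 2.647°, 0.108°, 6.393°, 5.170°.
Largest gap = 337.367° ⇒ minimal covering band is its complement: 360° − 337.367° = 22.633°.
Band runs from +168.844° eastward to -168.523°, crossing the antimeridian.

22.633°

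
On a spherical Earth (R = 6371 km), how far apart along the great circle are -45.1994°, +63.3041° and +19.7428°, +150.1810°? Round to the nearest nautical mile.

6109 nmi

Δλ = 150.1810 − 63.3041 = 86.8769°.
Δφ = 19.7428 − -45.1994 = 64.9422°.
a = sin²(Δφ/2) + cos φ₁ · cos φ₂ · sin²(Δλ/2) = 0.601778.
c = 2·atan2(√a, √(1−a)) = 1.77579 rad → d = 6371·c ≈ 11313.53 km ≈ 6108.82 nmi.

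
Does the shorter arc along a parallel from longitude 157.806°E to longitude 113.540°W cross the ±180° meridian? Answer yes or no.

Naïve |-113.540 − 157.806| = 271.346° > 180°, so the shorter arc goes the other way round — across 180°.
Signed shortest Δλ = ((-113.540 − 157.806 + 180) mod 360) − 180 = 88.654°.
Going east by 88.654° from +157.806° passes through 180° before reaching -113.540°.

Yes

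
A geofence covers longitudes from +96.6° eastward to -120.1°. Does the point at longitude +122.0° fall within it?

Band width going east from +96.6° to -120.1°: ((-120.1 − 96.6) mod 360) = 143.3°.
Offset of +122.0° east of the west edge: ((122.0 − 96.6) mod 360) = 25.4°.
25.4° ≤ 143.3° ⇒ inside.

Yes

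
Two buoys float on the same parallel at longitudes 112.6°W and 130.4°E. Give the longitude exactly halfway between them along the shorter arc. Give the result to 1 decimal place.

Signed shortest Δλ from -112.6° to +130.4° is -117.0°.
Midpoint longitude = -112.6° + (-117.0°)/2 = -112.6° − 58.5° = -171.1°.
(The naïve average (-112.6 + +130.4)/2 = 8.9° is on the wrong side of the globe.)

171.1°W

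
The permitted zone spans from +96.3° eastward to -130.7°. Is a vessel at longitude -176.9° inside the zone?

Yes

Band width going east from +96.3° to -130.7°: ((-130.7 − 96.3) mod 360) = 133.0°.
Offset of -176.9° east of the west edge: ((-176.9 − 96.3) mod 360) = 86.8°.
86.8° ≤ 133.0° ⇒ inside.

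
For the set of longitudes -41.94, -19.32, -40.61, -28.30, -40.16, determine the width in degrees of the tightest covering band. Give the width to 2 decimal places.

22.62°

Sort the longitudes: -41.94°, -40.61°, -40.16°, -28.30°, -19.32°.
Eastward gaps between consecutive values (wrapping around): 1.33°, 0.45°, 11.86°, 8.98°, 337.38°.
Largest gap = 337.38° ⇒ minimal covering band is its complement: 360° − 337.38° = 22.62°.
Band runs from -41.94° eastward to -19.32°.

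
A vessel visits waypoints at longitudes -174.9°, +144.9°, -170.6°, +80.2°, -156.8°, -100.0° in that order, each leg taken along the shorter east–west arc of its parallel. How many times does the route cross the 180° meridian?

Leg 1: -174.9° → +144.9°, shortest Δλ = -40.2° (west) — crosses 180°.
Leg 2: +144.9° → -170.6°, shortest Δλ = 44.5° (east) — crosses 180°.
Leg 3: -170.6° → +80.2°, shortest Δλ = -109.2° (west) — crosses 180°.
Leg 4: +80.2° → -156.8°, shortest Δλ = 123.0° (east) — crosses 180°.
Leg 5: -156.8° → -100.0°, shortest Δλ = 56.8° (east) — does not cross 180°.
Total crossings: 4.

4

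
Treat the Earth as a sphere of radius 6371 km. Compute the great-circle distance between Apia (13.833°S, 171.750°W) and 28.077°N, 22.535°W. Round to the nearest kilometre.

Δλ = -22.535 − -171.750 = 149.215°.
Δφ = 28.077 − -13.833 = 41.910°.
a = sin²(Δφ/2) + cos φ₁ · cos φ₂ · sin²(Δλ/2) = 0.924269.
c = 2·atan2(√a, √(1−a)) = 2.58401 rad → d = 6371·c ≈ 16462.75 km.

16463 km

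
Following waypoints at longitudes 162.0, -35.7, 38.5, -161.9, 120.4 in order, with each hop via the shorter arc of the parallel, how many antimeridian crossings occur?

3

Leg 1: +162.0° → -35.7°, shortest Δλ = 162.3° (east) — crosses 180°.
Leg 2: -35.7° → +38.5°, shortest Δλ = 74.2° (east) — does not cross 180°.
Leg 3: +38.5° → -161.9°, shortest Δλ = 159.6° (east) — crosses 180°.
Leg 4: -161.9° → +120.4°, shortest Δλ = -77.7° (west) — crosses 180°.
Total crossings: 3.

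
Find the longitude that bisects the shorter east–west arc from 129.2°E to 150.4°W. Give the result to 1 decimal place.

Signed shortest Δλ from +129.2° to -150.4° is +80.4°.
Midpoint longitude = +129.2° + (+80.4°)/2 = +129.2° + 40.2° = +169.4°.
(The naïve average (+129.2 + -150.4)/2 = -10.6° is on the wrong side of the globe.)

169.4°E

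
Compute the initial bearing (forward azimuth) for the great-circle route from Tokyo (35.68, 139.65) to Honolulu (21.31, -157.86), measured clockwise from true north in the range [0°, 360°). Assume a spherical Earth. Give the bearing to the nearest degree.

Δλ = -157.86 − 139.65 = -297.51°; wrapped into (−180°, 180°]: 62.49°.
θ = atan2( sin Δλ · cos φ₂ , cos φ₁ · sin φ₂ − sin φ₁ · cos φ₂ · cos Δλ )
  = atan2(0.82629, 0.04421) = 86.938° → normalised to [0°, 360°): 86.938°.

87°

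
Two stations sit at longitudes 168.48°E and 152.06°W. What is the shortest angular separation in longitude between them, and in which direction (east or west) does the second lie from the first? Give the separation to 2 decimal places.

Raw difference: -152.06 − 168.48 = -320.54°.
Normalise into (−180°, 180°]: -320.54° + 360° = 39.46°.
Positive ⇒ the second point lies to the east; separation 39.46°.

39.46° east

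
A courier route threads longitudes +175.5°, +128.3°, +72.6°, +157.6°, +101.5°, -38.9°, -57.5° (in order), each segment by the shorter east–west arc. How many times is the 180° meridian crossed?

Leg 1: +175.5° → +128.3°, shortest Δλ = -47.2° (west) — does not cross 180°.
Leg 2: +128.3° → +72.6°, shortest Δλ = -55.7° (west) — does not cross 180°.
Leg 3: +72.6° → +157.6°, shortest Δλ = 85.0° (east) — does not cross 180°.
Leg 4: +157.6° → +101.5°, shortest Δλ = -56.1° (west) — does not cross 180°.
Leg 5: +101.5° → -38.9°, shortest Δλ = -140.4° (west) — does not cross 180°.
Leg 6: -38.9° → -57.5°, shortest Δλ = -18.6° (west) — does not cross 180°.
Total crossings: 0.

0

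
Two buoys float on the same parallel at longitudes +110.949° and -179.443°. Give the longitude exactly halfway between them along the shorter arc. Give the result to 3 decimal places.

Signed shortest Δλ from +110.949° to -179.443° is +69.608°.
Midpoint longitude = +110.949° + (+69.608°)/2 = +110.949° + 34.804° = +145.753°.
(The naïve average (+110.949 + -179.443)/2 = -34.247° is on the wrong side of the globe.)

+145.753°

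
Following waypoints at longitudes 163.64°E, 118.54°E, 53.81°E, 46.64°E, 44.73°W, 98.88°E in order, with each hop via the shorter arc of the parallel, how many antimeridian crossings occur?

0

Leg 1: +163.64° → +118.54°, shortest Δλ = -45.1° (west) — does not cross 180°.
Leg 2: +118.54° → +53.81°, shortest Δλ = -64.73° (west) — does not cross 180°.
Leg 3: +53.81° → +46.64°, shortest Δλ = -7.17° (west) — does not cross 180°.
Leg 4: +46.64° → -44.73°, shortest Δλ = -91.37° (west) — does not cross 180°.
Leg 5: -44.73° → +98.88°, shortest Δλ = 143.61° (east) — does not cross 180°.
Total crossings: 0.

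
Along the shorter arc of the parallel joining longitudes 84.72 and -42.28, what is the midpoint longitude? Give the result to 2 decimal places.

Signed shortest Δλ from +84.72° to -42.28° is -127.00°.
Midpoint longitude = +84.72° + (-127.00°)/2 = +84.72° − 63.50° = +21.22°.

+21.22°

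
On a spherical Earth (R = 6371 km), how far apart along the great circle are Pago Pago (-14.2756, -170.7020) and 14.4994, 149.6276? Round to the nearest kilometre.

Δλ = 149.6276 − -170.7020 = 320.3296°; wrapped into (−180°, 180°]: -39.6704°.
Δφ = 14.4994 − -14.2756 = 28.7750°.
a = sin²(Δφ/2) + cos φ₁ · cos φ₂ · sin²(Δλ/2) = 0.169768.
c = 2·atan2(√a, √(1−a)) = 0.84936 rad → d = 6371·c ≈ 5411.27 km.

5411 km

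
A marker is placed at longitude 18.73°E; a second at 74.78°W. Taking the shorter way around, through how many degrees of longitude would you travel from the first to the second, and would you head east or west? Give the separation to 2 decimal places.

Raw difference: -74.78 − 18.73 = -93.51°.
Normalise into (−180°, 180°]: -93.51° stays -93.51°.
Negative ⇒ the second point lies to the west; separation 93.51°.

93.51° west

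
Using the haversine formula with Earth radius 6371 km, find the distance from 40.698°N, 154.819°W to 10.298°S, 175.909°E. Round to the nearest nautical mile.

Δλ = 175.909 − -154.819 = 330.728°; wrapped into (−180°, 180°]: -29.272°.
Δφ = -10.298 − 40.698 = -50.996°.
a = sin²(Δφ/2) + cos φ₁ · cos φ₂ · sin²(Δλ/2) = 0.232938.
c = 2·atan2(√a, √(1−a)) = 1.00733 rad → d = 6371·c ≈ 6417.67 km ≈ 3465.26 nmi.

3465 nmi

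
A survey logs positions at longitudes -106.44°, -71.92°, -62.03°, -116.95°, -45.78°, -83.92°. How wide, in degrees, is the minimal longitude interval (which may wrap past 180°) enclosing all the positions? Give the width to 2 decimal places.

71.17°

Sort the longitudes: -116.95°, -106.44°, -83.92°, -71.92°, -62.03°, -45.78°.
Eastward gaps between consecutive values (wrapping around): 10.51°, 22.52°, 12.00°, 9.89°, 16.25°, 288.83°.
Largest gap = 288.83° ⇒ minimal covering band is its complement: 360° − 288.83° = 71.17°.
Band runs from -116.95° eastward to -45.78°.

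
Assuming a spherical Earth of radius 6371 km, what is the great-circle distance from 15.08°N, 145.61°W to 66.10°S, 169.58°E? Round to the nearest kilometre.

Δλ = 169.58 − -145.61 = 315.19°; wrapped into (−180°, 180°]: -44.81°.
Δφ = -66.10 − 15.08 = -81.18°.
a = sin²(Δφ/2) + cos φ₁ · cos φ₂ · sin²(Δλ/2) = 0.480165.
c = 2·atan2(√a, √(1−a)) = 1.53112 rad → d = 6371·c ≈ 9754.74 km.

9755 km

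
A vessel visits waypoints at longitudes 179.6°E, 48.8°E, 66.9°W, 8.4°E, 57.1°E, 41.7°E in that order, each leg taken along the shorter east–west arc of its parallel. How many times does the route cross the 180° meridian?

Leg 1: +179.6° → +48.8°, shortest Δλ = -130.8° (west) — does not cross 180°.
Leg 2: +48.8° → -66.9°, shortest Δλ = -115.7° (west) — does not cross 180°.
Leg 3: -66.9° → +8.4°, shortest Δλ = 75.3° (east) — does not cross 180°.
Leg 4: +8.4° → +57.1°, shortest Δλ = 48.7° (east) — does not cross 180°.
Leg 5: +57.1° → +41.7°, shortest Δλ = -15.4° (west) — does not cross 180°.
Total crossings: 0.

0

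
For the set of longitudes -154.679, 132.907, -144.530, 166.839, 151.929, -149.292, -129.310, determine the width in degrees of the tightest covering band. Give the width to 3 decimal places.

Sort the longitudes: -154.679°, -149.292°, -144.530°, -129.310°, +132.907°, +151.929°, +166.839°.
Eastward gaps between consecutive values (wrapping around): 5.387°, 4.762°, 15.220°, 262.217°, 19.022°, 14.910°, 38.482°.
Largest gap = 262.217° ⇒ minimal covering band is its complement: 360° − 262.217° = 97.783°.
Band runs from +132.907° eastward to -129.310°, crossing the antimeridian.

97.783°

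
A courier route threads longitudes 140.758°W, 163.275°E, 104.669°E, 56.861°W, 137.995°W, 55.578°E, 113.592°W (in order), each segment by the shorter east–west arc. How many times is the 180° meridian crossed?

2

Leg 1: -140.758° → +163.275°, shortest Δλ = -55.967° (west) — crosses 180°.
Leg 2: +163.275° → +104.669°, shortest Δλ = -58.606° (west) — does not cross 180°.
Leg 3: +104.669° → -56.861°, shortest Δλ = -161.53° (west) — does not cross 180°.
Leg 4: -56.861° → -137.995°, shortest Δλ = -81.134° (west) — does not cross 180°.
Leg 5: -137.995° → +55.578°, shortest Δλ = -166.427° (west) — crosses 180°.
Leg 6: +55.578° → -113.592°, shortest Δλ = -169.17° (west) — does not cross 180°.
Total crossings: 2.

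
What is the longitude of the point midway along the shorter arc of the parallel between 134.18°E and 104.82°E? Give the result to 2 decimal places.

119.50°E

Signed shortest Δλ from +134.18° to +104.82° is -29.36°.
Midpoint longitude = +134.18° + (-29.36°)/2 = +134.18° − 14.68° = +119.50°.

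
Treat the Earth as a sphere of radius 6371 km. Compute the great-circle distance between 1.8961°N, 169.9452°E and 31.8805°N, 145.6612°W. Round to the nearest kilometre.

Δλ = -145.6612 − 169.9452 = -315.6064°; wrapped into (−180°, 180°]: 44.3936°.
Δφ = 31.8805 − 1.8961 = 29.9844°.
a = sin²(Δφ/2) + cos φ₁ · cos φ₂ · sin²(Δλ/2) = 0.188048.
c = 2·atan2(√a, √(1−a)) = 0.89707 rad → d = 6371·c ≈ 5715.22 km.

5715 km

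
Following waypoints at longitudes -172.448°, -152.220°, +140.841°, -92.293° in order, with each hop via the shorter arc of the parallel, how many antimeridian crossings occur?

2

Leg 1: -172.448° → -152.220°, shortest Δλ = 20.228° (east) — does not cross 180°.
Leg 2: -152.220° → +140.841°, shortest Δλ = -66.939° (west) — crosses 180°.
Leg 3: +140.841° → -92.293°, shortest Δλ = 126.866° (east) — crosses 180°.
Total crossings: 2.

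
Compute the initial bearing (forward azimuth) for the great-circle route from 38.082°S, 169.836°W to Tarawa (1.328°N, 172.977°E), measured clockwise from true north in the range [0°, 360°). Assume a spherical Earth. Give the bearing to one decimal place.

Δλ = 172.977 − -169.836 = 342.813°; wrapped into (−180°, 180°]: -17.187°.
θ = atan2( sin Δλ · cos φ₂ , cos φ₁ · sin φ₂ − sin φ₁ · cos φ₂ · cos Δλ )
  = atan2(-0.29541, 0.60733) = -25.939° → normalised to [0°, 360°): 334.061°.

334.1°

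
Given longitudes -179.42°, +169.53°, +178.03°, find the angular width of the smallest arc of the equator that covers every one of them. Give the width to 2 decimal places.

11.05°

Sort the longitudes: -179.42°, +169.53°, +178.03°.
Eastward gaps between consecutive values (wrapping around): 348.95°, 8.50°, 2.55°.
Largest gap = 348.95° ⇒ minimal covering band is its complement: 360° − 348.95° = 11.05°.
Band runs from +169.53° eastward to -179.42°, crossing the antimeridian.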